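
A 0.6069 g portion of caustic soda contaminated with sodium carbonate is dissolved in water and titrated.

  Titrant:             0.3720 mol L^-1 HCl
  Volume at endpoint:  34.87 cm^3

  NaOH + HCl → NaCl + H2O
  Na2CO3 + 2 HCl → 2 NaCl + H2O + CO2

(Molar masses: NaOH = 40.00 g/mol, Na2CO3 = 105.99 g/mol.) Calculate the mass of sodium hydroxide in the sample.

n(HCl) = 0.03487 × 0.3720 = 0.01297 mol
Let x = n(NaOH), y = n(Na2CO3).
Titrant: 1x + 2y = 0.01297;  mass: 40.00x + 105.99y = 0.6069
Solving, x = 6.197 × 10^-3 mol, y = 3.387 × 10^-3 mol
mass of NaOH = 6.197 × 10^-3 × 40.00 = 0.2479 g

0.2479 g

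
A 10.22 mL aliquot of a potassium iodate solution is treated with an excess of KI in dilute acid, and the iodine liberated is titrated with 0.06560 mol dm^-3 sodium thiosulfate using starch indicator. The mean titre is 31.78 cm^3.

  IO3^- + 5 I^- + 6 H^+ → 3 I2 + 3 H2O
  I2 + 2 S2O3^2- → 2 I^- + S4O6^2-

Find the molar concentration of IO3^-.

n(S2O3^2-) = 0.03178 × 0.06560 = 2.085 × 10^-3 mol
n(I2) = n(S2O3^2-)/2 = 1.042 × 10^-3 mol
From the 1:3 ratio, n(IO3^-) in the aliquot = 1/3 × 1.042 × 10^-3 = 3.475 × 10^-4 mol
[IO3^-] = 3.475 × 10^-4 / 0.01022 = 0.03400 mol/L

0.03400 mol/L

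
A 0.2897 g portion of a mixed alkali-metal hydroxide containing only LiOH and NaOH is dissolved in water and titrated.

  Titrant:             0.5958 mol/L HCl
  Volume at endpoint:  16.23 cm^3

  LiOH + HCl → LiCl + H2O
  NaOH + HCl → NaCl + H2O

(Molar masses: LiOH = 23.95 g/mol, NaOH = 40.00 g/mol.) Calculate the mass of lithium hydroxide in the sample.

0.1449 g

n(HCl) = 0.01623 × 0.5958 = 9.670 × 10^-3 mol
Let x = n(LiOH), y = n(NaOH).
Titrant: 1x + 1y = 9.670 × 10^-3;  mass: 23.95x + 40.00y = 0.2897
Solving, x = 6.049 × 10^-3 mol, y = 3.620 × 10^-3 mol
mass of LiOH = 6.049 × 10^-3 × 23.95 = 0.1449 g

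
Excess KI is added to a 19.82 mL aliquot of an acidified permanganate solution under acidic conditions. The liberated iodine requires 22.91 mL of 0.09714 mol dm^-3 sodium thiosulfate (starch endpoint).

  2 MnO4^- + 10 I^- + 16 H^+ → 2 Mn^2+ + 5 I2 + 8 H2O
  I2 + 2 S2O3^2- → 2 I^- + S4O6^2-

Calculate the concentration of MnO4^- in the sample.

0.02246 mol/L

n(S2O3^2-) = 0.02291 × 0.09714 = 2.225 × 10^-3 mol
n(I2) = n(S2O3^2-)/2 = 1.113 × 10^-3 mol
From the 2:5 ratio, n(MnO4^-) in the aliquot = 2/5 × 1.113 × 10^-3 = 4.451 × 10^-4 mol
[MnO4^-] = 4.451 × 10^-4 / 0.01982 = 0.02246 mol/L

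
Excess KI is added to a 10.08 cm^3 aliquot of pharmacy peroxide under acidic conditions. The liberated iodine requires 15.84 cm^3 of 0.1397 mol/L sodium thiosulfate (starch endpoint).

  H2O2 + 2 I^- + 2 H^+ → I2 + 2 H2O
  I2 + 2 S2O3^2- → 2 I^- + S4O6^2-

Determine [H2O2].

0.1098 mol/L

n(S2O3^2-) = 0.01584 × 0.1397 = 2.213 × 10^-3 mol
n(I2) = n(S2O3^2-)/2 = 1.106 × 10^-3 mol
n(H2O2) in the aliquot = 1.106 × 10^-3 mol (1:1 ratio)
[H2O2] = 1.106 × 10^-3 / 0.01008 = 0.1098 mol/L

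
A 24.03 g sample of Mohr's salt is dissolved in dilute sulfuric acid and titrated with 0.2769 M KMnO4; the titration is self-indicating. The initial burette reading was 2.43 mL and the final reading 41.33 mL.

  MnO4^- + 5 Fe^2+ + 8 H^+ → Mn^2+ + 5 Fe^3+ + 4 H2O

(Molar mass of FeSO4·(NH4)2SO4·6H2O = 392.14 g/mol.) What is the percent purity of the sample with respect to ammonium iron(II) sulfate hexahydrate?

n(KMnO4) = 0.03890 L × 0.2769 mol/L = 0.01077 mol
From the 5:1 ratio, n(FeSO4·(NH4)2SO4·6H2O) = 5/1 × 0.01077 = 0.05386 mol
mass of FeSO4·(NH4)2SO4·6H2O = 0.05386 × 392.14 g/mol = 21.12 g
% FeSO4·(NH4)2SO4·6H2O = 21.12 / 24.03 × 100 = 87.89 %

87.89 %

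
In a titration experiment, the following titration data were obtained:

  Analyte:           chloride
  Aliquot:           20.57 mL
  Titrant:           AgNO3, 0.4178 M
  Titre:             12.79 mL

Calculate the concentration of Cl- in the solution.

Ag^+ + Cl^- → AgCl(s)
n(AgNO3) = 0.01279 L × 0.4178 mol/L = 5.344 × 10^-3 mol
n(Cl-) = 5.344 × 10^-3 mol (1:1 mole ratio)
[Cl-] = 5.344 × 10^-3 mol / 0.02057 L = 0.2598 mol/L

0.2598 M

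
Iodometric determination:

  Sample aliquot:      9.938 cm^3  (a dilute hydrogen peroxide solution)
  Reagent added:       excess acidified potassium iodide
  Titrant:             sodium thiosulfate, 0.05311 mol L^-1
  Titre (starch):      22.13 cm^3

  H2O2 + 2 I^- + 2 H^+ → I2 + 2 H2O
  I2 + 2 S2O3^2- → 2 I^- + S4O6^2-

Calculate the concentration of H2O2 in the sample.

0.05913 mol/L

n(S2O3^2-) = 0.02213 × 0.05311 = 1.175 × 10^-3 mol
n(I2) = n(S2O3^2-)/2 = 5.877 × 10^-4 mol
n(H2O2) in the aliquot = 5.877 × 10^-4 mol (1:1 ratio)
[H2O2] = 5.877 × 10^-4 / 0.009938 = 0.05913 mol/L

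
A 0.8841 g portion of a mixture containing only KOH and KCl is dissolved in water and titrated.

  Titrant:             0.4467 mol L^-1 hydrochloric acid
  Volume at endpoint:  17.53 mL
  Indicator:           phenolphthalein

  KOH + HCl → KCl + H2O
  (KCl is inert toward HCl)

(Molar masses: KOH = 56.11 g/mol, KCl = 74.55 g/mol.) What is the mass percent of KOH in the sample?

49.70 %

n(HCl) = 0.01753 × 0.4467 = 7.831 × 10^-3 mol
Let x = n(KOH), y = n(KCl).
Titrant: 1x = 7.831 × 10^-3;  mass: 56.11x + 74.55y = 0.8841
Solving, x = 7.831 × 10^-3 mol, y = 5.965 × 10^-3 mol
mass of KOH = 7.831 × 10^-3 × 56.11 = 0.4394 g
% KOH = 0.4394 / 0.8841 × 100 = 49.70 %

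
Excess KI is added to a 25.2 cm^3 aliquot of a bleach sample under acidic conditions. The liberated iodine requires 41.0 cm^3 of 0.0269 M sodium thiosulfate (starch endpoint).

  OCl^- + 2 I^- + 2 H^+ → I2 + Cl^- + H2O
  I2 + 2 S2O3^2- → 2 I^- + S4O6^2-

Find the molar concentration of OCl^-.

0.0219 M

n(S2O3^2-) = 0.0410 × 0.0269 = 1.10 × 10^-3 mol
n(I2) = n(S2O3^2-)/2 = 5.51 × 10^-4 mol
n(OCl^-) in the aliquot = 5.51 × 10^-4 mol (1:1 ratio)
[OCl^-] = 5.51 × 10^-4 / 0.0252 = 0.0219 mol/L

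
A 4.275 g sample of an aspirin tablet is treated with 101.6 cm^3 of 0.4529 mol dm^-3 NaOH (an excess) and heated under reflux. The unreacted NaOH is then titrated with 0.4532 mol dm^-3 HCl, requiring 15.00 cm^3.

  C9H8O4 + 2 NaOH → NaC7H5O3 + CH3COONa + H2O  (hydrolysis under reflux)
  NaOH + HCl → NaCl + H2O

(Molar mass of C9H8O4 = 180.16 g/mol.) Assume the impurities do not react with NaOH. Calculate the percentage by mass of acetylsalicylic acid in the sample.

n(NaOH) added = 0.1016 × 0.4529 = 0.04601 mol
n(HCl) used in back-titration = 0.01500 × 0.4532 = 6.798 × 10^-3 mol
n(NaOH) left over = 6.798 × 10^-3 mol (1:1 ratio)
n(NaOH) consumed by analyte = 0.04601 − 6.798 × 10^-3 = 0.03922 mol
From the 1:2 ratio, n(C9H8O4) = 1/2 × 0.03922 = 0.01961 mol
mass of C9H8O4 = 0.01961 × 180.16 = 3.533 g
% C9H8O4 = 3.533 / 4.275 × 100 = 82.63 %

82.63 %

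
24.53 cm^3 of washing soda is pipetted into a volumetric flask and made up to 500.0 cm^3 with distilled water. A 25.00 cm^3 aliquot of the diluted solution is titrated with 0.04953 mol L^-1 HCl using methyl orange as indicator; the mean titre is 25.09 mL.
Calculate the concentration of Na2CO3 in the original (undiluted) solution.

Na2CO3 + 2 HCl → 2 NaCl + H2O + CO2
n(HCl) = 0.02509 × 0.04953 = 1.243 × 10^-3 mol
From the 1:2 ratio, n(Na2CO3) in the aliquot = 1/2 × 1.243 × 10^-3 = 6.214 × 10^-4 mol
[Na2CO3]_dilute = 6.214 × 10^-4 / 0.02500 = 0.02485 mol/L
Dilution factor = 500.0 / 24.53 = 20.38
[Na2CO3]_stock = 0.02485 × 20.38 = 0.5066 mol/L

0.5066 mol/L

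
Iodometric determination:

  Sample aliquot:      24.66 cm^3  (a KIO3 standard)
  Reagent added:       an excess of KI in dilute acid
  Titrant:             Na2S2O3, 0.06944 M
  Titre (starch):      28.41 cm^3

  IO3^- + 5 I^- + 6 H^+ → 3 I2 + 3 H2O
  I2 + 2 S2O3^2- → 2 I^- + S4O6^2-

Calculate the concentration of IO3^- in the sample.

0.01333 M

n(S2O3^2-) = 0.02841 × 0.06944 = 1.973 × 10^-3 mol
n(I2) = n(S2O3^2-)/2 = 9.864 × 10^-4 mol
From the 1:3 ratio, n(IO3^-) in the aliquot = 1/3 × 9.864 × 10^-4 = 3.288 × 10^-4 mol
[IO3^-] = 3.288 × 10^-4 / 0.02466 = 0.01333 mol/L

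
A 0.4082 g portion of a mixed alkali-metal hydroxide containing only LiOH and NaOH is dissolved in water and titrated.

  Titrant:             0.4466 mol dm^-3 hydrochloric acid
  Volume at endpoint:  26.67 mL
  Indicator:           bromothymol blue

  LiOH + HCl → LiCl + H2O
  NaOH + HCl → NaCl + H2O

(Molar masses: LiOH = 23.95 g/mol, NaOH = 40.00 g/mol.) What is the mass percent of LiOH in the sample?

n(HCl) = 0.02667 × 0.4466 = 0.01191 mol
Let x = n(LiOH), y = n(NaOH).
Titrant: 1x + 1y = 0.01191;  mass: 23.95x + 40.00y = 0.4082
Solving, x = 4.251 × 10^-3 mol, y = 7.660 × 10^-3 mol
mass of LiOH = 4.251 × 10^-3 × 23.95 = 0.1018 g
% LiOH = 0.1018 / 0.4082 × 100 = 24.94 %

24.94 %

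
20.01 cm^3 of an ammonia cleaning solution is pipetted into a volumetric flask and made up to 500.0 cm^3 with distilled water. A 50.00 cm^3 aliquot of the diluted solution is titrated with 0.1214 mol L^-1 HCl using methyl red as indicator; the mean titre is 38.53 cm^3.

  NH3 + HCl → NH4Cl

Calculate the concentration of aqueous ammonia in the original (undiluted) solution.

n(HCl) = 0.03853 × 0.1214 = 4.678 × 10^-3 mol
n(NH3) in the aliquot = 4.678 × 10^-3 mol (1:1 ratio)
[NH3]_dilute = 4.678 × 10^-3 / 0.05000 = 0.09355 mol/L
Dilution factor = 500.0 / 20.01 = 24.99
[NH3]_stock = 0.09355 × 24.99 = 2.338 mol/L

2.338 mol/L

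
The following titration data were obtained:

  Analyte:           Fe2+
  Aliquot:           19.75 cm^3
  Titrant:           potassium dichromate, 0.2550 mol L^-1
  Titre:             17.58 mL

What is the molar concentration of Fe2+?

1.362 mol/L

Cr2O7^2- + 6 Fe^2+ + 14 H^+ → 2 Cr^3+ + 6 Fe^3+ + 7 H2O
n(K2Cr2O7) = 0.01758 L × 0.2550 mol/L = 4.483 × 10^-3 mol
From the 6:1 mole ratio, n(Fe2+) = 6/1 × 4.483 × 10^-3 = 0.02690 mol
[Fe2+] = 0.02690 mol / 0.01975 L = 1.362 mol/L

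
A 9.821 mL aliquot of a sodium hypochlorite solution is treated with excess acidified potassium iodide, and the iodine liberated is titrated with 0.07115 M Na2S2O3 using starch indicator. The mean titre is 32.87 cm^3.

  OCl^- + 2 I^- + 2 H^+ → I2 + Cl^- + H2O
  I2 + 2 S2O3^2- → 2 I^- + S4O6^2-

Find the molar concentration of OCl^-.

0.1191 M

n(S2O3^2-) = 0.03287 × 0.07115 = 2.339 × 10^-3 mol
n(I2) = n(S2O3^2-)/2 = 1.169 × 10^-3 mol
n(OCl^-) in the aliquot = 1.169 × 10^-3 mol (1:1 ratio)
[OCl^-] = 1.169 × 10^-3 / 0.009821 = 0.1191 mol/L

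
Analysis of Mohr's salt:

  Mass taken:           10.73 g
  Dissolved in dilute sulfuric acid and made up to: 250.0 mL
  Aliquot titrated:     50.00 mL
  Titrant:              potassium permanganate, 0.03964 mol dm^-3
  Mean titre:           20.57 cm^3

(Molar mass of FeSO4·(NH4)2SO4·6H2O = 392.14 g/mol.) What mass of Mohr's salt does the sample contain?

7.994 g

MnO4^- + 5 Fe^2+ + 8 H^+ → Mn^2+ + 5 Fe^3+ + 4 H2O
n(KMnO4) per titration = 0.02057 × 0.03964 = 8.154 × 10^-4 mol
From the 5:1 ratio, n(FeSO4·(NH4)2SO4·6H2O) in each aliquot = 5/1 × 8.154 × 10^-4 = 4.077 × 10^-3 mol
n(FeSO4·(NH4)2SO4·6H2O) in the whole flask = 4.077 × 10^-3 × 250.0/50.00 = 0.02038 mol
mass of FeSO4·(NH4)2SO4·6H2O = 0.02038 × 392.14 = 7.994 g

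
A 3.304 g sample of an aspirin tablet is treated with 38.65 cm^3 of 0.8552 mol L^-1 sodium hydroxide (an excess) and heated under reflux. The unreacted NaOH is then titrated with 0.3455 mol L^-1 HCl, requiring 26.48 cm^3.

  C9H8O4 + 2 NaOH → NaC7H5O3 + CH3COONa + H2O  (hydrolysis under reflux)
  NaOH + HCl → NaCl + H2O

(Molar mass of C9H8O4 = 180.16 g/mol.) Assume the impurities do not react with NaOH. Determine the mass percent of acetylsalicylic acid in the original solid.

n(NaOH) added = 0.03865 × 0.8552 = 0.03305 mol
n(HCl) used in back-titration = 0.02648 × 0.3455 = 9.149 × 10^-3 mol
n(NaOH) left over = 9.149 × 10^-3 mol (1:1 ratio)
n(NaOH) consumed by analyte = 0.03305 − 9.149 × 10^-3 = 0.02390 mol
From the 1:2 ratio, n(C9H8O4) = 1/2 × 0.02390 = 0.01195 mol
mass of C9H8O4 = 0.01195 × 180.16 = 2.153 g
% C9H8O4 = 2.153 / 3.304 × 100 = 65.17 %

65.17 %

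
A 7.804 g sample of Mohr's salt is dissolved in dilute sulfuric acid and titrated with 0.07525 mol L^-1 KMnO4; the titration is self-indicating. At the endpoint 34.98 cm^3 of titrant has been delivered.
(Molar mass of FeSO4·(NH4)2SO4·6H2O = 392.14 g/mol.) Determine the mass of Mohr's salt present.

MnO4^- + 5 Fe^2+ + 8 H^+ → Mn^2+ + 5 Fe^3+ + 4 H2O
n(KMnO4) = 0.03498 L × 0.07525 mol/L = 2.632 × 10^-3 mol
From the 5:1 ratio, n(FeSO4·(NH4)2SO4·6H2O) = 5/1 × 2.632 × 10^-3 = 0.01316 mol
mass of FeSO4·(NH4)2SO4·6H2O = 0.01316 × 392.14 g/mol = 5.161 g

5.161 g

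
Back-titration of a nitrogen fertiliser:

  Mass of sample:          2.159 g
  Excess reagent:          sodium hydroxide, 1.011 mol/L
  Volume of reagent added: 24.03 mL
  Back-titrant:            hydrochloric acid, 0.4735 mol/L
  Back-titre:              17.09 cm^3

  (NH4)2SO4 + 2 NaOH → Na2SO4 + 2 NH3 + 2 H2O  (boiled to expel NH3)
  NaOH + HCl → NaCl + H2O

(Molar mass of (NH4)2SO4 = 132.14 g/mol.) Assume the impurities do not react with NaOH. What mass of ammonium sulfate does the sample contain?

1.070 g

n(NaOH) added = 0.02403 × 1.011 = 0.02429 mol
n(HCl) used in back-titration = 0.01709 × 0.4735 = 8.092 × 10^-3 mol
n(NaOH) left over = 8.092 × 10^-3 mol (1:1 ratio)
n(NaOH) consumed by analyte = 0.02429 − 8.092 × 10^-3 = 0.01620 mol
From the 1:2 ratio, n((NH4)2SO4) = 1/2 × 0.01620 = 8.101 × 10^-3 mol
mass of (NH4)2SO4 = 8.101 × 10^-3 × 132.14 = 1.070 g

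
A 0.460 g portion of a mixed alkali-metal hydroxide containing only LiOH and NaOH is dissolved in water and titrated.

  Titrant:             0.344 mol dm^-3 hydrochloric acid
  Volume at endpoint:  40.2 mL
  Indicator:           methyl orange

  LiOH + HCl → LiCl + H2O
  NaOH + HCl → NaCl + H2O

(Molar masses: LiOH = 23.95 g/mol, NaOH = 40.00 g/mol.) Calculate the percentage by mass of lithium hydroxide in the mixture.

n(HCl) = 0.0402 × 0.344 = 0.0138 mol
Let x = n(LiOH), y = n(NaOH).
Titrant: 1x + 1y = 0.0138;  mass: 23.95x + 40.00y = 0.460
Solving, x = 5.80 × 10^-3 mol, y = 8.02 × 10^-3 mol
mass of LiOH = 5.80 × 10^-3 × 23.95 = 0.139 g
% LiOH = 0.139 / 0.460 × 100 = 30.2 %

30.2 %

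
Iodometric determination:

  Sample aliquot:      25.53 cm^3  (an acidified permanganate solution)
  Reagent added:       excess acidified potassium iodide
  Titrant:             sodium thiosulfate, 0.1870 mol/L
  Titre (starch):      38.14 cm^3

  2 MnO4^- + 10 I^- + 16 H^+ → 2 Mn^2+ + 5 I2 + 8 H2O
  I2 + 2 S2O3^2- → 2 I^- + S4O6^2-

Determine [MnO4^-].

n(S2O3^2-) = 0.03814 × 0.1870 = 7.132 × 10^-3 mol
n(I2) = n(S2O3^2-)/2 = 3.566 × 10^-3 mol
From the 2:5 ratio, n(MnO4^-) in the aliquot = 2/5 × 3.566 × 10^-3 = 1.426 × 10^-3 mol
[MnO4^-] = 1.426 × 10^-3 / 0.02553 = 0.05587 mol/L

0.05587 mol/L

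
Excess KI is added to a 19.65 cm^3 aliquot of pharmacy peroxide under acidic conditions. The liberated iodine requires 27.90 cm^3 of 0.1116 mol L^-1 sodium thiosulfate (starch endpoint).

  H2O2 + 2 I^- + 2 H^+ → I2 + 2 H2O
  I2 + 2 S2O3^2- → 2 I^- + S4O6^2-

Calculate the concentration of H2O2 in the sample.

n(S2O3^2-) = 0.02790 × 0.1116 = 3.114 × 10^-3 mol
n(I2) = n(S2O3^2-)/2 = 1.557 × 10^-3 mol
n(H2O2) in the aliquot = 1.557 × 10^-3 mol (1:1 ratio)
[H2O2] = 1.557 × 10^-3 / 0.01965 = 0.07923 mol/L

0.07923 mol/L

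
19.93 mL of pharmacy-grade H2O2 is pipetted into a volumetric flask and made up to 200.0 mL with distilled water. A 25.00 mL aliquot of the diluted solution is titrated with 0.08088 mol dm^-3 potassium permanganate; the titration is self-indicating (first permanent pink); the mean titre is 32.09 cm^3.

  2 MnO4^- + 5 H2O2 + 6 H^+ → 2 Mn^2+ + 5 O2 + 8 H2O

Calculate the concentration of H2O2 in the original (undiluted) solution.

n(KMnO4) = 0.03209 × 0.08088 = 2.595 × 10^-3 mol
From the 5:2 ratio, n(H2O2) in the aliquot = 5/2 × 2.595 × 10^-3 = 6.489 × 10^-3 mol
[H2O2]_dilute = 6.489 × 10^-3 / 0.02500 = 0.2595 mol/L
Dilution factor = 200.0 / 19.93 = 10.04
[H2O2]_stock = 0.2595 × 10.04 = 2.605 mol/L

2.605 mol/L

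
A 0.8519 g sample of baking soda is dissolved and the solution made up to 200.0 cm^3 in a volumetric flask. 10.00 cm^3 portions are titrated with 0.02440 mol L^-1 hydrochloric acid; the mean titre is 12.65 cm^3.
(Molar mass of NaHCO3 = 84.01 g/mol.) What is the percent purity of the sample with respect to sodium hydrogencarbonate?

60.88 %

NaHCO3 + HCl → NaCl + H2O + CO2
n(HCl) per titration = 0.01265 × 0.02440 = 3.087 × 10^-4 mol
n(NaHCO3) in each aliquot = 3.087 × 10^-4 mol (1:1 ratio)
n(NaHCO3) in the whole flask = 3.087 × 10^-4 × 200.0/10.00 = 6.173 × 10^-3 mol
mass of NaHCO3 = 6.173 × 10^-3 × 84.01 = 0.5186 g
% NaHCO3 = 0.5186 / 0.8519 × 100 = 60.88 %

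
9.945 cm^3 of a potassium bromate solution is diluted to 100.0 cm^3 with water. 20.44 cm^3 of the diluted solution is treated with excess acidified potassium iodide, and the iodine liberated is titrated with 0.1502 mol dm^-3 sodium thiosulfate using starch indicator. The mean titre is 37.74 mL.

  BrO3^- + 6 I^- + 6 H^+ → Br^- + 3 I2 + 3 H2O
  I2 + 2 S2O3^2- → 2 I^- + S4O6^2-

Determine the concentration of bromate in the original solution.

0.4648 mol/L

n(S2O3^2-) = 0.03774 × 0.1502 = 5.669 × 10^-3 mol
n(I2) = n(S2O3^2-)/2 = 2.834 × 10^-3 mol
From the 1:3 ratio, n(BrO3^-) in the aliquot = 1/3 × 2.834 × 10^-3 = 9.448 × 10^-4 mol
[BrO3^-]_dilute = 9.448 × 10^-4 / 0.02044 = 0.04622 mol/L
[BrO3^-]_original = 0.04622 × 100.0/9.945 = 0.4648 mol/L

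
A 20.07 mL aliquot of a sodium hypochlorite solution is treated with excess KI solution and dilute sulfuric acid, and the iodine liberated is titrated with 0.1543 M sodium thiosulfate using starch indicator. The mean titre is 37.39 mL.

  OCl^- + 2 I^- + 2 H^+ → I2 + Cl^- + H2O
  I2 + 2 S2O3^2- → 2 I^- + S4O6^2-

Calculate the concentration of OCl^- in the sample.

0.1437 M

n(S2O3^2-) = 0.03739 × 0.1543 = 5.769 × 10^-3 mol
n(I2) = n(S2O3^2-)/2 = 2.885 × 10^-3 mol
n(OCl^-) in the aliquot = 2.885 × 10^-3 mol (1:1 ratio)
[OCl^-] = 2.885 × 10^-3 / 0.02007 = 0.1437 mol/L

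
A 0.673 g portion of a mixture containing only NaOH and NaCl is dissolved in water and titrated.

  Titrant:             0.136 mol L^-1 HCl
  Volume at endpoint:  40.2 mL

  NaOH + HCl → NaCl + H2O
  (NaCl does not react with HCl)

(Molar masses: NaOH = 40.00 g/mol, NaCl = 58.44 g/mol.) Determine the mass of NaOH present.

0.219 g

n(HCl) = 0.0402 × 0.136 = 5.47 × 10^-3 mol
Let x = n(NaOH), y = n(NaCl).
Titrant: 1x = 5.47 × 10^-3;  mass: 40.00x + 58.44y = 0.673
Solving, x = 5.47 × 10^-3 mol, y = 7.77 × 10^-3 mol
mass of NaOH = 5.47 × 10^-3 × 40.00 = 0.219 g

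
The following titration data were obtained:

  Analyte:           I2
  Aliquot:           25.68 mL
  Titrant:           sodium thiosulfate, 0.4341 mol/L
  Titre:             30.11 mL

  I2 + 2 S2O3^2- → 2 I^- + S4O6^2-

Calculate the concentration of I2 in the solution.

n(Na2S2O3) = 0.03011 L × 0.4341 mol/L = 0.01307 mol
From the 1:2 mole ratio, n(I2) = 1/2 × 0.01307 = 6.535 × 10^-3 mol
[I2] = 6.535 × 10^-3 mol / 0.02568 L = 0.2545 mol/L

0.2545 mol/L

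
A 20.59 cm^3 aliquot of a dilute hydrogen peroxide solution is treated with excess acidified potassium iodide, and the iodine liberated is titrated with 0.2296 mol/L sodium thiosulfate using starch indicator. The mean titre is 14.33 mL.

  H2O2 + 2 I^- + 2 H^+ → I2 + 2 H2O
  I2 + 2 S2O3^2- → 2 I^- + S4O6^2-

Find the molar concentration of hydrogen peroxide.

0.07990 mol/L

n(S2O3^2-) = 0.01433 × 0.2296 = 3.290 × 10^-3 mol
n(I2) = n(S2O3^2-)/2 = 1.645 × 10^-3 mol
n(H2O2) in the aliquot = 1.645 × 10^-3 mol (1:1 ratio)
[H2O2] = 1.645 × 10^-3 / 0.02059 = 0.07990 mol/L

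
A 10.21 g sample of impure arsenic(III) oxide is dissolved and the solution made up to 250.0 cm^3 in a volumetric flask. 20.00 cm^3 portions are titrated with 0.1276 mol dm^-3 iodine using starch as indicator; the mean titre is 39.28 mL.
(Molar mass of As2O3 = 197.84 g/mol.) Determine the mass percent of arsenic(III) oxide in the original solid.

60.70 %

As2O3 + 2 I2 + 2 H2O → As2O5 + 4 HI
n(I2) per titration = 0.03928 × 0.1276 = 5.012 × 10^-3 mol
From the 1:2 ratio, n(As2O3) in each aliquot = 1/2 × 5.012 × 10^-3 = 2.506 × 10^-3 mol
n(As2O3) in the whole flask = 2.506 × 10^-3 × 250.0/20.00 = 0.03133 mol
mass of As2O3 = 0.03133 × 197.84 = 6.197 g
% As2O3 = 6.197 / 10.21 × 100 = 60.70 %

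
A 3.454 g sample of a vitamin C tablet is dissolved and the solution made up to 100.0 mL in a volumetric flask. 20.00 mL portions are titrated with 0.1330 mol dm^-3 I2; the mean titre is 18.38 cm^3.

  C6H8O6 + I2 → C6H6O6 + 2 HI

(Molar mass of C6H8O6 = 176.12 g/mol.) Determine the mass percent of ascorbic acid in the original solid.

62.32 %

n(I2) per titration = 0.01838 × 0.1330 = 2.445 × 10^-3 mol
n(C6H8O6) in each aliquot = 2.445 × 10^-3 mol (1:1 ratio)
n(C6H8O6) in the whole flask = 2.445 × 10^-3 × 100.0/20.00 = 0.01222 mol
mass of C6H8O6 = 0.01222 × 176.12 = 2.153 g
% C6H8O6 = 2.153 / 3.454 × 100 = 62.32 %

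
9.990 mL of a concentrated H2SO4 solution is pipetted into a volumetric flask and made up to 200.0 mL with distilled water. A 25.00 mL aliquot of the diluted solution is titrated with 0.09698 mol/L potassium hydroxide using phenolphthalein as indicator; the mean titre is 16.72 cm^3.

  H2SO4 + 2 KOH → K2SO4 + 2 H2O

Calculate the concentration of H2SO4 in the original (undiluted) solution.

0.6493 mol/L

n(KOH) = 0.01672 × 0.09698 = 1.622 × 10^-3 mol
From the 1:2 ratio, n(H2SO4) in the aliquot = 1/2 × 1.622 × 10^-3 = 8.108 × 10^-4 mol
[H2SO4]_dilute = 8.108 × 10^-4 / 0.02500 = 0.03243 mol/L
Dilution factor = 200.0 / 9.990 = 20.02
[H2SO4]_stock = 0.03243 × 20.02 = 0.6493 mol/L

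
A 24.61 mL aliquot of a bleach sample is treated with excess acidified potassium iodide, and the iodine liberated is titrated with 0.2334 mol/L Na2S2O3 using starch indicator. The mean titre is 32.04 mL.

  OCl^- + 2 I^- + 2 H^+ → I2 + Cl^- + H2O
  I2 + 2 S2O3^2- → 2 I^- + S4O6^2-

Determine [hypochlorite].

n(S2O3^2-) = 0.03204 × 0.2334 = 7.478 × 10^-3 mol
n(I2) = n(S2O3^2-)/2 = 3.739 × 10^-3 mol
n(OCl^-) in the aliquot = 3.739 × 10^-3 mol (1:1 ratio)
[OCl^-] = 3.739 × 10^-3 / 0.02461 = 0.1519 mol/L

0.1519 mol/L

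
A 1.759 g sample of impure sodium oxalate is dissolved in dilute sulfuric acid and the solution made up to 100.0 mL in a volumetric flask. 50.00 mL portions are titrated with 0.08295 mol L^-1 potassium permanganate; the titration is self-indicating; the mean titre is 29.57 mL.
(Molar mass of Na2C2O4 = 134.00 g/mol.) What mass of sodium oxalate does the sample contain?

2 MnO4^- + 5 C2O4^2- + 16 H^+ → 2 Mn^2+ + 10 CO2 + 8 H2O
n(KMnO4) per titration = 0.02957 × 0.08295 = 2.453 × 10^-3 mol
From the 5:2 ratio, n(Na2C2O4) in each aliquot = 5/2 × 2.453 × 10^-3 = 6.132 × 10^-3 mol
n(Na2C2O4) in the whole flask = 6.132 × 10^-3 × 100.0/50.00 = 0.01226 mol
mass of Na2C2O4 = 0.01226 × 134.00 = 1.643 g

1.643 g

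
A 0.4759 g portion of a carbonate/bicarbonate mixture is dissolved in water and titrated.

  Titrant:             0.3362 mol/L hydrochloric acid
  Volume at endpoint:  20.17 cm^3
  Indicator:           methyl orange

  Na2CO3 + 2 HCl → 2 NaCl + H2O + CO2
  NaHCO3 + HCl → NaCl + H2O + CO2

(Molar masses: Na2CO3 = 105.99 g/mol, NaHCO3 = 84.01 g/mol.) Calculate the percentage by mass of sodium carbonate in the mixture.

n(HCl) = 0.02017 × 0.3362 = 6.781 × 10^-3 mol
Let x = n(Na2CO3), y = n(NaHCO3).
Titrant: 2x + 1y = 6.781 × 10^-3;  mass: 105.99x + 84.01y = 0.4759
Solving, x = 1.512 × 10^-3 mol, y = 3.757 × 10^-3 mol
mass of Na2CO3 = 1.512 × 10^-3 × 105.99 = 0.1602 g
% Na2CO3 = 0.1602 / 0.4759 × 100 = 33.67 %

33.67 %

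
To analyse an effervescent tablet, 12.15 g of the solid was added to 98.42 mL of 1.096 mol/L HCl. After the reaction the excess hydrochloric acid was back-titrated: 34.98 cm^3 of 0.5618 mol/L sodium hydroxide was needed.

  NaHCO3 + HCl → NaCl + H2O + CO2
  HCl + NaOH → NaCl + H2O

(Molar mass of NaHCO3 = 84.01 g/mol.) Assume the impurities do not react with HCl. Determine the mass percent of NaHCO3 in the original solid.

61.00 %

n(HCl) added = 0.09842 × 1.096 = 0.1079 mol
n(NaOH) used in back-titration = 0.03498 × 0.5618 = 0.01965 mol
n(HCl) left over = 0.01965 mol (1:1 ratio)
n(HCl) consumed by analyte = 0.1079 − 0.01965 = 0.08822 mol
n(NaHCO3) = 0.08822 mol (1:1 ratio)
mass of NaHCO3 = 0.08822 × 84.01 = 7.411 g
% NaHCO3 = 7.411 / 12.15 × 100 = 61.00 %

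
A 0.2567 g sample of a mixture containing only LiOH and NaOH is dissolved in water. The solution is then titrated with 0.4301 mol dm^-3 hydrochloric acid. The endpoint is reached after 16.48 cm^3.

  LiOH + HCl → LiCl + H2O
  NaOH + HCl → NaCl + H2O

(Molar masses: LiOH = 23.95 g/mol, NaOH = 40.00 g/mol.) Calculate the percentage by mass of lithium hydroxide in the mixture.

15.59 %

n(HCl) = 0.01648 × 0.4301 = 7.088 × 10^-3 mol
Let x = n(LiOH), y = n(NaOH).
Titrant: 1x + 1y = 7.088 × 10^-3;  mass: 23.95x + 40.00y = 0.2567
Solving, x = 1.671 × 10^-3 mol, y = 5.417 × 10^-3 mol
mass of LiOH = 1.671 × 10^-3 × 23.95 = 0.04002 g
% LiOH = 0.04002 / 0.2567 × 100 = 15.59 %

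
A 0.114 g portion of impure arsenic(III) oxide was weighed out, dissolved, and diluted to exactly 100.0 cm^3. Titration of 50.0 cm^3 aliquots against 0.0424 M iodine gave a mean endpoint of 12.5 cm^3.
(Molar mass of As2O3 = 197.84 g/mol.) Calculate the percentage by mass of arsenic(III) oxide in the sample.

As2O3 + 2 I2 + 2 H2O → As2O5 + 4 HI
n(I2) per titration = 0.0125 × 0.0424 = 5.30 × 10^-4 mol
From the 1:2 ratio, n(As2O3) in each aliquot = 1/2 × 5.30 × 10^-4 = 2.65 × 10^-4 mol
n(As2O3) in the whole flask = 2.65 × 10^-4 × 100.0/50.0 = 5.30 × 10^-4 mol
mass of As2O3 = 5.30 × 10^-4 × 197.84 = 0.105 g
% As2O3 = 0.105 / 0.114 × 100 = 92.0 %

92.0 %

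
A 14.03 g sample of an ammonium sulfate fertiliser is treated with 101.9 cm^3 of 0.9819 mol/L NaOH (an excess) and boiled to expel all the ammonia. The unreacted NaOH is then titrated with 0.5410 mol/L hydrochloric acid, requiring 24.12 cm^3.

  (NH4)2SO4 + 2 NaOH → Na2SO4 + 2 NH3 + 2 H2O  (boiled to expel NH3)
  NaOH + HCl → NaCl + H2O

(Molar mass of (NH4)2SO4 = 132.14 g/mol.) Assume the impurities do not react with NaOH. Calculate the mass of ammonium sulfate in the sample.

n(NaOH) added = 0.1019 × 0.9819 = 0.1001 mol
n(HCl) used in back-titration = 0.02412 × 0.5410 = 0.01305 mol
n(NaOH) left over = 0.01305 mol (1:1 ratio)
n(NaOH) consumed by analyte = 0.1001 − 0.01305 = 0.08701 mol
From the 1:2 ratio, n((NH4)2SO4) = 1/2 × 0.08701 = 0.04350 mol
mass of (NH4)2SO4 = 0.04350 × 132.14 = 5.749 g

5.749 g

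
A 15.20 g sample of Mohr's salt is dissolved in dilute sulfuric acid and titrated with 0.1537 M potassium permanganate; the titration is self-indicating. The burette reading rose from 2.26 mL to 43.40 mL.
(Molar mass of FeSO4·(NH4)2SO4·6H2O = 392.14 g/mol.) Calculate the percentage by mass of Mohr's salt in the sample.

MnO4^- + 5 Fe^2+ + 8 H^+ → Mn^2+ + 5 Fe^3+ + 4 H2O
n(KMnO4) = 0.04114 L × 0.1537 mol/L = 6.323 × 10^-3 mol
From the 5:1 ratio, n(FeSO4·(NH4)2SO4·6H2O) = 5/1 × 6.323 × 10^-3 = 0.03162 mol
mass of FeSO4·(NH4)2SO4·6H2O = 0.03162 × 392.14 g/mol = 12.40 g
% FeSO4·(NH4)2SO4·6H2O = 12.40 / 15.20 × 100 = 81.57 %

81.57 %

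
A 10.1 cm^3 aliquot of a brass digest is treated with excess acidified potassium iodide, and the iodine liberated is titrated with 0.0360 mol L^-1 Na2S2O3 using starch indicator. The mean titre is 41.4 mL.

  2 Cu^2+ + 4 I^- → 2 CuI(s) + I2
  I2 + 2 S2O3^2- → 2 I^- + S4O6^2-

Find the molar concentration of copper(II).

n(S2O3^2-) = 0.0414 × 0.0360 = 1.49 × 10^-3 mol
n(I2) = n(S2O3^2-)/2 = 7.45 × 10^-4 mol
From the 2:1 ratio, n(Cu2+) in the aliquot = 2/1 × 7.45 × 10^-4 = 1.49 × 10^-3 mol
[Cu2+] = 1.49 × 10^-3 / 0.0101 = 0.148 mol/L

0.148 mol/L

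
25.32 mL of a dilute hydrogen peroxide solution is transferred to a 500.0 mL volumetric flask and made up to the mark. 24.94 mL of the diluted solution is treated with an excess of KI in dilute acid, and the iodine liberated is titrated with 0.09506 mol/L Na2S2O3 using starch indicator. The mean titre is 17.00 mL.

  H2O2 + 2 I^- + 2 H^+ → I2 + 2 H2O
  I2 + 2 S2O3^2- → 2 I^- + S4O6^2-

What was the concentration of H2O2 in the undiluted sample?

0.6398 mol/L

n(S2O3^2-) = 0.01700 × 0.09506 = 1.616 × 10^-3 mol
n(I2) = n(S2O3^2-)/2 = 8.080 × 10^-4 mol
n(H2O2) in the aliquot = 8.080 × 10^-4 mol (1:1 ratio)
[H2O2]_dilute = 8.080 × 10^-4 / 0.02494 = 0.03240 mol/L
[H2O2]_original = 0.03240 × 500.0/25.32 = 0.6398 mol/L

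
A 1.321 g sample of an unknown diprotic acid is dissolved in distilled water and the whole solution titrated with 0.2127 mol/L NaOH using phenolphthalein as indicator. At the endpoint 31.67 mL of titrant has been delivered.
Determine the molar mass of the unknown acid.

n(NaOH) = 0.03167 L × 0.2127 mol/L = 6.736 × 10^-3 mol
From the 1:2 ratio, n(H2A) = 1/2 × 6.736 × 10^-3 = 3.368 × 10^-3 mol
M = m / n = 1.321 g / 3.368 × 10^-3 mol = 392.2 g/mol

392.2 g/mol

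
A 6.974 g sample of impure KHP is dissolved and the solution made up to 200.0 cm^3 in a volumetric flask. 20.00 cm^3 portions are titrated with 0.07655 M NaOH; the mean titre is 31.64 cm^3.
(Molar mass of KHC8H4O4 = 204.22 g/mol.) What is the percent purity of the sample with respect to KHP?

70.92 %

KHC8H4O4 + NaOH → KNaC8H4O4 + H2O
n(NaOH) per titration = 0.03164 × 0.07655 = 2.422 × 10^-3 mol
n(KHC8H4O4) in each aliquot = 2.422 × 10^-3 mol (1:1 ratio)
n(KHC8H4O4) in the whole flask = 2.422 × 10^-3 × 200.0/20.00 = 0.02422 mol
mass of KHC8H4O4 = 0.02422 × 204.22 = 4.946 g
% KHC8H4O4 = 4.946 / 6.974 × 100 = 70.92 %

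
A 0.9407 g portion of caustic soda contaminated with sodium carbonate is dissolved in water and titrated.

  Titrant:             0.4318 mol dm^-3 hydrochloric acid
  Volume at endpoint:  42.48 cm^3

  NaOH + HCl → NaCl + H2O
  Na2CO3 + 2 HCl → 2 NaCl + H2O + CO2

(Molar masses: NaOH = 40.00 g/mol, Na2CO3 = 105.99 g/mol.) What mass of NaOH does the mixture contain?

n(HCl) = 0.04248 × 0.4318 = 0.01834 mol
Let x = n(NaOH), y = n(Na2CO3).
Titrant: 1x + 2y = 0.01834;  mass: 40.00x + 105.99y = 0.9407
Solving, x = 2.415 × 10^-3 mol, y = 7.964 × 10^-3 mol
mass of NaOH = 2.415 × 10^-3 × 40.00 = 0.09659 g

0.09659 g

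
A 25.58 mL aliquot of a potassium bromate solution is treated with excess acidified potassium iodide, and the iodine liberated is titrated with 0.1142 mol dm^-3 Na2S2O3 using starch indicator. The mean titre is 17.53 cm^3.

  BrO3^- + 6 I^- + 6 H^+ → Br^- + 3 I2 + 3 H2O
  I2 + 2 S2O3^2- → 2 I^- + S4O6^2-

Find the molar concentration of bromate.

n(S2O3^2-) = 0.01753 × 0.1142 = 2.002 × 10^-3 mol
n(I2) = n(S2O3^2-)/2 = 1.001 × 10^-3 mol
From the 1:3 ratio, n(BrO3^-) in the aliquot = 1/3 × 1.001 × 10^-3 = 3.337 × 10^-4 mol
[BrO3^-] = 3.337 × 10^-4 / 0.02558 = 0.01304 mol/L

0.01304 mol/L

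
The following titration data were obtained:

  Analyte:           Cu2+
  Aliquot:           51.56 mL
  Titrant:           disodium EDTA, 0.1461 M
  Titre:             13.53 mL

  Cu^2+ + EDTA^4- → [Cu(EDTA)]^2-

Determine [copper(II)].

n(EDTA) = 0.01353 L × 0.1461 mol/L = 1.977 × 10^-3 mol
n(Cu2+) = 1.977 × 10^-3 mol (1:1 mole ratio)
[Cu2+] = 1.977 × 10^-3 mol / 0.05156 L = 0.03834 mol/L

0.03834 M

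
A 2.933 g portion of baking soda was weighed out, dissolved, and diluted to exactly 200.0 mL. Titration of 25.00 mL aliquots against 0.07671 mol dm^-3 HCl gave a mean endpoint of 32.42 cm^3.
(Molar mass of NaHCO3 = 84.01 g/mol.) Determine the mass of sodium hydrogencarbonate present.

NaHCO3 + HCl → NaCl + H2O + CO2
n(HCl) per titration = 0.03242 × 0.07671 = 2.487 × 10^-3 mol
n(NaHCO3) in each aliquot = 2.487 × 10^-3 mol (1:1 ratio)
n(NaHCO3) in the whole flask = 2.487 × 10^-3 × 200.0/25.00 = 0.01990 mol
mass of NaHCO3 = 0.01990 × 84.01 = 1.671 g

1.671 g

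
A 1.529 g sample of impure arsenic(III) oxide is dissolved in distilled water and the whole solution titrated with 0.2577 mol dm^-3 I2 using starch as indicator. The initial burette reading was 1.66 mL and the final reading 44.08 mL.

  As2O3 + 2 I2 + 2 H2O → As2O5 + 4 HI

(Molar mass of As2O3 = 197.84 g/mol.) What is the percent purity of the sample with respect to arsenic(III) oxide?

n(I2) = 0.04242 L × 0.2577 mol/L = 0.01093 mol
From the 1:2 ratio, n(As2O3) = 1/2 × 0.01093 = 5.466 × 10^-3 mol
mass of As2O3 = 5.466 × 10^-3 × 197.84 g/mol = 1.081 g
% As2O3 = 1.081 / 1.529 × 100 = 70.72 %

70.72 %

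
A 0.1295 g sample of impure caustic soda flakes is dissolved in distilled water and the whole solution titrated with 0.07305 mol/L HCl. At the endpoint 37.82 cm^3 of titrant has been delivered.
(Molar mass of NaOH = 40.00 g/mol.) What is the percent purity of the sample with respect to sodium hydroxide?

NaOH + HCl → NaCl + H2O
n(HCl) = 0.03782 L × 0.07305 mol/L = 2.763 × 10^-3 mol
n(NaOH) = 2.763 × 10^-3 mol (1:1 ratio)
mass of NaOH = 2.763 × 10^-3 × 40.00 g/mol = 0.1105 g
% NaOH = 0.1105 / 0.1295 × 100 = 85.34 %

85.34 %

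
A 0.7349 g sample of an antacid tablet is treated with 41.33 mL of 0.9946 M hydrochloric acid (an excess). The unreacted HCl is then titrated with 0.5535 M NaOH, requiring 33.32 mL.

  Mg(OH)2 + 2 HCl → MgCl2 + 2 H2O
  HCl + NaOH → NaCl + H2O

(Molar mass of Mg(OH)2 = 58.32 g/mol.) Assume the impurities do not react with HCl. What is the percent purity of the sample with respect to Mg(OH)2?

89.93 %

n(HCl) added = 0.04133 × 0.9946 = 0.04111 mol
n(NaOH) used in back-titration = 0.03332 × 0.5535 = 0.01844 mol
n(HCl) left over = 0.01844 mol (1:1 ratio)
n(HCl) consumed by analyte = 0.04111 − 0.01844 = 0.02266 mol
From the 1:2 ratio, n(Mg(OH)2) = 1/2 × 0.02266 = 0.01133 mol
mass of Mg(OH)2 = 0.01133 × 58.32 = 0.6609 g
% Mg(OH)2 = 0.6609 / 0.7349 × 100 = 89.93 %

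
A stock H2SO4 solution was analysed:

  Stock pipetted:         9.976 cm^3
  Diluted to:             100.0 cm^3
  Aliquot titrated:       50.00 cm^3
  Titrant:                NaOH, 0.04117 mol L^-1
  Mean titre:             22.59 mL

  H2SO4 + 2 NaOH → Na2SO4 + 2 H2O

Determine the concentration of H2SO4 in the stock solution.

0.09323 mol/L

n(NaOH) = 0.02259 × 0.04117 = 9.300 × 10^-4 mol
From the 1:2 ratio, n(H2SO4) in the aliquot = 1/2 × 9.300 × 10^-4 = 4.650 × 10^-4 mol
[H2SO4]_dilute = 4.650 × 10^-4 / 0.05000 = 0.009300 mol/L
Dilution factor = 100.0 / 9.976 = 10.02
[H2SO4]_stock = 0.009300 × 10.02 = 0.09323 mol/L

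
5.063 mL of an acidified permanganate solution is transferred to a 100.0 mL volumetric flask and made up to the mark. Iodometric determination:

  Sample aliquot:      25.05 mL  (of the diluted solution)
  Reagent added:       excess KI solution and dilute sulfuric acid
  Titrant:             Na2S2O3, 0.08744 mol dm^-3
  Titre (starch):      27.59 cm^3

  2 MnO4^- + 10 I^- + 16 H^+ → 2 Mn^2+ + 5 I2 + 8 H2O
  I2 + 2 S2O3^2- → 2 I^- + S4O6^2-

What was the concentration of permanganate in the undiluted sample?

0.3804 mol/L

n(S2O3^2-) = 0.02759 × 0.08744 = 2.412 × 10^-3 mol
n(I2) = n(S2O3^2-)/2 = 1.206 × 10^-3 mol
From the 2:5 ratio, n(MnO4^-) in the aliquot = 2/5 × 1.206 × 10^-3 = 4.825 × 10^-4 mol
[MnO4^-]_dilute = 4.825 × 10^-4 / 0.02505 = 0.01926 mol/L
[MnO4^-]_original = 0.01926 × 100.0/5.063 = 0.3804 mol/L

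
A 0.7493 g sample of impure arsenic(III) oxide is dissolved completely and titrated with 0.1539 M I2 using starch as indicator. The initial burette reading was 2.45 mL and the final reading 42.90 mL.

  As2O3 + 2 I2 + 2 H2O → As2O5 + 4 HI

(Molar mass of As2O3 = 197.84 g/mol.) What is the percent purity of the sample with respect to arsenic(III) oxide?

82.18 %

n(I2) = 0.04045 L × 0.1539 mol/L = 6.225 × 10^-3 mol
From the 1:2 ratio, n(As2O3) = 1/2 × 6.225 × 10^-3 = 3.113 × 10^-3 mol
mass of As2O3 = 3.113 × 10^-3 × 197.84 g/mol = 0.6158 g
% As2O3 = 0.6158 / 0.7493 × 100 = 82.18 %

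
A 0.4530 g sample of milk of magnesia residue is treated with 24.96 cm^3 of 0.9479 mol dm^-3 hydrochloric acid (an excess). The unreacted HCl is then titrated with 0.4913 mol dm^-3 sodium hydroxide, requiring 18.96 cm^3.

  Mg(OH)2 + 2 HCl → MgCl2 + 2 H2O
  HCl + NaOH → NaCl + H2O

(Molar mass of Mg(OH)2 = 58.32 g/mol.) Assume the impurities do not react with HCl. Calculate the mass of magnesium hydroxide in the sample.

0.4183 g

n(HCl) added = 0.02496 × 0.9479 = 0.02366 mol
n(NaOH) used in back-titration = 0.01896 × 0.4913 = 9.315 × 10^-3 mol
n(HCl) left over = 9.315 × 10^-3 mol (1:1 ratio)
n(HCl) consumed by analyte = 0.02366 − 9.315 × 10^-3 = 0.01434 mol
From the 1:2 ratio, n(Mg(OH)2) = 1/2 × 0.01434 = 7.172 × 10^-3 mol
mass of Mg(OH)2 = 7.172 × 10^-3 × 58.32 = 0.4183 g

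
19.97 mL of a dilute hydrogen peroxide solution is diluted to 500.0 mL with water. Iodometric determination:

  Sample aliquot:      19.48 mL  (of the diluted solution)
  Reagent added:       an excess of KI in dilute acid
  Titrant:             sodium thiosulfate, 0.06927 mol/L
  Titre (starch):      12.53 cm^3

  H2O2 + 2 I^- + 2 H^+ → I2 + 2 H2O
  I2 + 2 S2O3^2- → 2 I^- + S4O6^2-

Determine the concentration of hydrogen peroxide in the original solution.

0.5578 mol/L

n(S2O3^2-) = 0.01253 × 0.06927 = 8.680 × 10^-4 mol
n(I2) = n(S2O3^2-)/2 = 4.340 × 10^-4 mol
n(H2O2) in the aliquot = 4.340 × 10^-4 mol (1:1 ratio)
[H2O2]_dilute = 4.340 × 10^-4 / 0.01948 = 0.02228 mol/L
[H2O2]_original = 0.02228 × 500.0/19.97 = 0.5578 mol/L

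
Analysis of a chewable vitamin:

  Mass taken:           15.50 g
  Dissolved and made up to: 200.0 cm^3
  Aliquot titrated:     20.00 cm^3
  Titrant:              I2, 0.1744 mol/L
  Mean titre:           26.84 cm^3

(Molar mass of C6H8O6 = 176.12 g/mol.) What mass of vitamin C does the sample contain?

8.244 g

C6H8O6 + I2 → C6H6O6 + 2 HI
n(I2) per titration = 0.02684 × 0.1744 = 4.681 × 10^-3 mol
n(C6H8O6) in each aliquot = 4.681 × 10^-3 mol (1:1 ratio)
n(C6H8O6) in the whole flask = 4.681 × 10^-3 × 200.0/20.00 = 0.04681 mol
mass of C6H8O6 = 0.04681 × 176.12 = 8.244 g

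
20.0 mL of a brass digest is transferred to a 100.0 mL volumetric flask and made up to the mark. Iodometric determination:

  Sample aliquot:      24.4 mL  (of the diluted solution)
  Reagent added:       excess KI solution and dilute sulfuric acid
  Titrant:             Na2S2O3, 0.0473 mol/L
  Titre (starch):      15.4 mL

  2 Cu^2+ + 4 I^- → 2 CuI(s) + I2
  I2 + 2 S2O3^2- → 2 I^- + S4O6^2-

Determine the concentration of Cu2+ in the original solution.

n(S2O3^2-) = 0.0154 × 0.0473 = 7.28 × 10^-4 mol
n(I2) = n(S2O3^2-)/2 = 3.64 × 10^-4 mol
From the 2:1 ratio, n(Cu2+) in the aliquot = 2/1 × 3.64 × 10^-4 = 7.28 × 10^-4 mol
[Cu2+]_dilute = 7.28 × 10^-4 / 0.0244 = 0.0299 mol/L
[Cu2+]_original = 0.0299 × 100.0/20.0 = 0.149 mol/L

0.149 mol/L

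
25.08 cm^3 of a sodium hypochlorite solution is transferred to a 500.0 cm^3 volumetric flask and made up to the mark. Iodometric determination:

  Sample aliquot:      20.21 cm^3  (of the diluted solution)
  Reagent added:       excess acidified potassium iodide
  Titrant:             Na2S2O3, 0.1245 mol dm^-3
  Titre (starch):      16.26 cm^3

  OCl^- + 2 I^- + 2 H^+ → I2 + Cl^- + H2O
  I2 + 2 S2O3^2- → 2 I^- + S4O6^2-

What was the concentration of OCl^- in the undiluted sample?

0.9985 mol/L

n(S2O3^2-) = 0.01626 × 0.1245 = 2.024 × 10^-3 mol
n(I2) = n(S2O3^2-)/2 = 1.012 × 10^-3 mol
n(OCl^-) in the aliquot = 1.012 × 10^-3 mol (1:1 ratio)
[OCl^-]_dilute = 1.012 × 10^-3 / 0.02021 = 0.05008 mol/L
[OCl^-]_original = 0.05008 × 500.0/25.08 = 0.9985 mol/L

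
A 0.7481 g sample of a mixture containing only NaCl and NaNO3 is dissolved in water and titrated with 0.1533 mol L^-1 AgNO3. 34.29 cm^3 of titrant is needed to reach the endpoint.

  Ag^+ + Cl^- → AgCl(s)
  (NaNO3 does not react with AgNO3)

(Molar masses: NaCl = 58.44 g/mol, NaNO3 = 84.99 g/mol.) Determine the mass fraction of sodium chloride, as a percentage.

n(AgNO3) = 0.03429 × 0.1533 = 5.257 × 10^-3 mol
Let x = n(NaCl), y = n(NaNO3).
Titrant: 1x = 5.257 × 10^-3;  mass: 58.44x + 84.99y = 0.7481
Solving, x = 5.257 × 10^-3 mol, y = 5.188 × 10^-3 mol
mass of NaCl = 5.257 × 10^-3 × 58.44 = 0.3072 g
% NaCl = 0.3072 / 0.7481 × 100 = 41.06 %

41.06 %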